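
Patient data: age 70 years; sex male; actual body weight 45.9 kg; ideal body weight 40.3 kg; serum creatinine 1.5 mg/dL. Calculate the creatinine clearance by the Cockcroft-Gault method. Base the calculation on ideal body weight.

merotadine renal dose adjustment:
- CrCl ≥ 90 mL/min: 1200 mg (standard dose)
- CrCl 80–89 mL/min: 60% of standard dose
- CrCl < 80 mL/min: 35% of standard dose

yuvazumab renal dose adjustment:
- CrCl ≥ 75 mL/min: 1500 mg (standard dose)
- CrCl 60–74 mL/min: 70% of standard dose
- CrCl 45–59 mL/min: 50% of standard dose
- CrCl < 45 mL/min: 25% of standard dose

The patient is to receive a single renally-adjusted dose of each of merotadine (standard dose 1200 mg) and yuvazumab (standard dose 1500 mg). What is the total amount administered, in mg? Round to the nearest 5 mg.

CrCl = (140 − 70) × 40.3 / (72 × 1.5) = 2821.0 / 108.00 ≈ 26.1 mL/min
CrCl ≈ 26 mL/min.
merotadine: < 80 mL/min → 35% of 1200 mg = 420 mg.
yuvazumab: < 45 mL/min → 25% of 1500 mg = 375 mg.
Total = 420 + 375 = 795 mg.

795 mg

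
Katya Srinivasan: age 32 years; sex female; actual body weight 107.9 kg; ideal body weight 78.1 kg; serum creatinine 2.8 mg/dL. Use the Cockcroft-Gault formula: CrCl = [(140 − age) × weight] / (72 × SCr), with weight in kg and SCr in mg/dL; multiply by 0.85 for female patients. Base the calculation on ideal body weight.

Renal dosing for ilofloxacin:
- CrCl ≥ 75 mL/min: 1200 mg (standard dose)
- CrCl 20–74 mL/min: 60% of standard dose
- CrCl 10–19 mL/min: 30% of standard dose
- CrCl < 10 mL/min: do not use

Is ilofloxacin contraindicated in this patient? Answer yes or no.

no

CrCl = (140 − 32) × 78.1 / (72 × 2.8) × 0.85 = 8434.8 / 201.60 × 0.85 ≈ 35.6 mL/min
CrCl ≈ 36 mL/min, which is ≥ 10 mL/min.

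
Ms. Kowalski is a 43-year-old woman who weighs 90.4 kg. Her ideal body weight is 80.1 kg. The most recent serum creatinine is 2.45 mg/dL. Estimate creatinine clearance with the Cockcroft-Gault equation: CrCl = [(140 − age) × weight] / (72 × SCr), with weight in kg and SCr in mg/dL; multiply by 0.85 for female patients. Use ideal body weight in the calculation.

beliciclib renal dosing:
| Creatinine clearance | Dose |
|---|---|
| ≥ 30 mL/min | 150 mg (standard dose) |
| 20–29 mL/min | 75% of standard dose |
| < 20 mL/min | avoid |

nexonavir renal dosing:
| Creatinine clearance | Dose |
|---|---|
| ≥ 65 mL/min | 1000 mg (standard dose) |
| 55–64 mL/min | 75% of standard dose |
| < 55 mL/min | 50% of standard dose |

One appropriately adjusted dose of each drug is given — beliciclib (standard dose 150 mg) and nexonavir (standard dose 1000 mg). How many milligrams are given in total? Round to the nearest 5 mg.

650 mg

CrCl = (140 − 43) × 80.1 / (72 × 2.45) × 0.85 = 7769.7 / 176.40 × 0.85 ≈ 37.4 mL/min
CrCl ≈ 37 mL/min.
beliciclib: ≥ 30 mL/min → 100% of 150 mg = 150 mg.
nexonavir: < 55 mL/min → 50% of 1000 mg = 500 mg.
Total = 150 + 500 = 650 mg.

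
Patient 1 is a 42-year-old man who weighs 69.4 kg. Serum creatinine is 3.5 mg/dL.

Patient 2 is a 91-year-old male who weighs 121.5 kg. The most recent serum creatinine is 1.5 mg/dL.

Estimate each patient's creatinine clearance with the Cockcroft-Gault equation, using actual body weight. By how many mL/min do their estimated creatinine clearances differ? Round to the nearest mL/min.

Patient 1: CrCl = (140 − 42) × 69.4 / (72 × 3.5) = 6801.2 / 252.00 ≈ 27.0 mL/min
Patient 2: CrCl = (140 − 91) × 121.5 / (72 × 1.5) = 5953.5 / 108.00 ≈ 55.1 mL/min
|27.0 − 55.1| = 28.1 mL/min

28 mL/min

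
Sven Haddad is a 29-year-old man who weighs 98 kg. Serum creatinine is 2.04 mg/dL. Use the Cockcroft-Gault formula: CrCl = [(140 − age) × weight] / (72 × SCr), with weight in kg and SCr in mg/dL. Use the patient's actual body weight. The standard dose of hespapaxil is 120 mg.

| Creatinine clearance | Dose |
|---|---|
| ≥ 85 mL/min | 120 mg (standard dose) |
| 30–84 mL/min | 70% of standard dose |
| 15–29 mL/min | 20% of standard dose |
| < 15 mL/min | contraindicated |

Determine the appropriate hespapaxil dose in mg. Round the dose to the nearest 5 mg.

85 mg

CrCl = (140 − 29) × 98 / (72 × 2.04) = 10878.0 / 146.88 ≈ 74.1 mL/min
CrCl ≈ 74 mL/min → bracket 30–84 mL/min.
70% of 120 mg = 84 mg → 85 mg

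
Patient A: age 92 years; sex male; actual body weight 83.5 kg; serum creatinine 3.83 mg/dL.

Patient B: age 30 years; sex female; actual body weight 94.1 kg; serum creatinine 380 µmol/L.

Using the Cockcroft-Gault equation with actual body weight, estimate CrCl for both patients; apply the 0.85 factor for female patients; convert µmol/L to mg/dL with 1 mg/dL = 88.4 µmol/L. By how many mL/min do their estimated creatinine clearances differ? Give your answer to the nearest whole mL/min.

14 mL/min

Patient A: CrCl = (140 − 92) × 83.5 / (72 × 3.83) = 4008.0 / 275.76 ≈ 14.5 mL/min
Patient B: SCr = 380 / 88.4 = 4.299 mg/dL
Patient B: CrCl = (140 − 30) × 94.1 / (72 × 4.299) × 0.85 = 10351.0 / 309.53 × 0.85 ≈ 28.4 mL/min
|14.5 − 28.4| = 13.9 mL/min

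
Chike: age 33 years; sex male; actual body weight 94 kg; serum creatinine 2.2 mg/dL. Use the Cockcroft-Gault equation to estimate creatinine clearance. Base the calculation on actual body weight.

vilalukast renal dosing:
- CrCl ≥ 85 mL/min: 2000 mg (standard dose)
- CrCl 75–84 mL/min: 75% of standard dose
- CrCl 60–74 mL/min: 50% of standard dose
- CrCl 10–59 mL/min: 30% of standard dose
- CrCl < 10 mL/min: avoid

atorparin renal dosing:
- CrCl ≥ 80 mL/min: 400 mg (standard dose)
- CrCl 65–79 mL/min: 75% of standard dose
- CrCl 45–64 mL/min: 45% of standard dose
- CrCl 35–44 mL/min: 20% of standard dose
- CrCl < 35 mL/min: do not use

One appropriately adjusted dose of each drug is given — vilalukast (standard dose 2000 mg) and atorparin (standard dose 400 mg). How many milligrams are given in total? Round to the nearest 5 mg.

1180 mg

CrCl = (140 − 33) × 94 / (72 × 2.2) = 10058.0 / 158.40 ≈ 63.5 mL/min
CrCl ≈ 63 mL/min.
vilalukast: 60–74 mL/min → 50% of 2000 mg = 1000 mg.
atorparin: 45–64 mL/min → 45% of 400 mg = 180 mg.
Total = 1000 + 180 = 1180 mg.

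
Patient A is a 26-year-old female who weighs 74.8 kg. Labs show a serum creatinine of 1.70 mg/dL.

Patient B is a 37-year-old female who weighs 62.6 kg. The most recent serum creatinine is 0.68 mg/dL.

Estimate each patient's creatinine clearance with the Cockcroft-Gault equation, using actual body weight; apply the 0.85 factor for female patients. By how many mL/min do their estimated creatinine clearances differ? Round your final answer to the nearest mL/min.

Patient A: CrCl = (140 − 26) × 74.8 / (72 × 1.7) × 0.85 = 8527.2 / 122.40 × 0.85 ≈ 59.2 mL/min
Patient B: CrCl = (140 − 37) × 62.6 / (72 × 0.68) × 0.85 = 6447.8 / 48.96 × 0.85 ≈ 111.9 mL/min
|59.2 − 111.9| = 52.7 mL/min

53 mL/min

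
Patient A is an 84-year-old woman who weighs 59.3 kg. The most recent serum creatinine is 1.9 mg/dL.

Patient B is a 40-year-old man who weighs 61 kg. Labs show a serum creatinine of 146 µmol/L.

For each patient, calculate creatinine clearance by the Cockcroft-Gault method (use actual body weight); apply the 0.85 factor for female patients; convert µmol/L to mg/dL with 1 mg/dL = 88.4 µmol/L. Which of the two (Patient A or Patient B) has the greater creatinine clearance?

Patient B

Patient A: CrCl = (140 − 84) × 59.3 / (72 × 1.9) × 0.85 = 3320.8 / 136.80 × 0.85 ≈ 20.6 mL/min
Patient B: SCr = 146 / 88.4 = 1.652 mg/dL
Patient B: CrCl = (140 − 40) × 61 / (72 × 1.652) = 6100.0 / 118.94 ≈ 51.3 mL/min
20.6 vs 51.3 mL/min → Patient B is higher.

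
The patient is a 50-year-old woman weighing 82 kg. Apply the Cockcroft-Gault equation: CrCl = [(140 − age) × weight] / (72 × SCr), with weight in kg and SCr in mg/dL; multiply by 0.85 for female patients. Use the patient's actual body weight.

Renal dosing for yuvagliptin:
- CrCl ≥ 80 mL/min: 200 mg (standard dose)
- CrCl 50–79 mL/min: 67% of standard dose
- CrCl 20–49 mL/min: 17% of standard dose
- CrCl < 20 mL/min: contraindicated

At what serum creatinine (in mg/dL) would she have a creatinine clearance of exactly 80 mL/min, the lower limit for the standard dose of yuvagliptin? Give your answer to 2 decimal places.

Standard dose requires CrCl ≥ 80 mL/min.
Set (140 − 50) × 82 × 0.85 / (72 × SCr) = 80
SCr = (140 − 50) × 82 × 0.85 / (72 × 80) = 1.089 mg/dL

1.09 mg/dL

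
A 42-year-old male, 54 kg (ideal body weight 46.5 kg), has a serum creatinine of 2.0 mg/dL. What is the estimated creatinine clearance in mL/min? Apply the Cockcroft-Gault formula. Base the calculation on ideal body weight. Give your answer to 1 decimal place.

31.6 mL/min

CrCl = (140 − 42) × 46.5 / (72 × 2) = 4557.0 / 144.00 ≈ 31.6 mL/min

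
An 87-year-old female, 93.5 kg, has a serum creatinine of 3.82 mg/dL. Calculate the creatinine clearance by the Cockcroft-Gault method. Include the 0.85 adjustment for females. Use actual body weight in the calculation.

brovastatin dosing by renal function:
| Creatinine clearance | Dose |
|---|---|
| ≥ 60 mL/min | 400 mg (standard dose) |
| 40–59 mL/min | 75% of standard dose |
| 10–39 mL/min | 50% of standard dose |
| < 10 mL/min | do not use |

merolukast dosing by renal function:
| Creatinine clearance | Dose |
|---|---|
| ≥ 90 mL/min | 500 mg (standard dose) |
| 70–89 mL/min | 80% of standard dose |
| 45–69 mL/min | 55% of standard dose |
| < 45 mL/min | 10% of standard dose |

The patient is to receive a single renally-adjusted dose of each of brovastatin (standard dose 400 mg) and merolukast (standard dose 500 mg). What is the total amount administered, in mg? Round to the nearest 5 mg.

250 mg

CrCl = (140 − 87) × 93.5 / (72 × 3.82) × 0.85 = 4955.5 / 275.04 × 0.85 ≈ 15.3 mL/min
CrCl ≈ 15 mL/min.
brovastatin: 10–39 mL/min → 50% of 400 mg = 200 mg.
merolukast: < 45 mL/min → 10% of 500 mg = 50 mg.
Total = 200 + 50 = 250 mg.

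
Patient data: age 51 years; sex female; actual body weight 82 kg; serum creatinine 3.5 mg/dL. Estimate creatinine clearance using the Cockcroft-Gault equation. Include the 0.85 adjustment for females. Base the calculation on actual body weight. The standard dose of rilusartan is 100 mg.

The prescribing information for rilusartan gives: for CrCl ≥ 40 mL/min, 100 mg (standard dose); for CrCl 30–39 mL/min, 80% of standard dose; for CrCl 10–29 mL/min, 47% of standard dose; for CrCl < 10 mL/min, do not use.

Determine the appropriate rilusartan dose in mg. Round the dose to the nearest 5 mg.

45 mg

CrCl = (140 − 51) × 82 / (72 × 3.5) × 0.85 = 7298.0 / 252.00 × 0.85 ≈ 24.6 mL/min
CrCl ≈ 25 mL/min → bracket 10–29 mL/min.
47% of 100 mg = 47 mg → 45 mg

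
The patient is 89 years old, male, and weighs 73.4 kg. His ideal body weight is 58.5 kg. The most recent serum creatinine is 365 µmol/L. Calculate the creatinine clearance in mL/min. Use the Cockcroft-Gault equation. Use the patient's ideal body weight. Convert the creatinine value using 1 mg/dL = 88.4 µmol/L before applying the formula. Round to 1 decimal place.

SCr = 365 / 88.4 = 4.129 mg/dL
CrCl = (140 − 89) × 58.5 / (72 × 4.129) = 2983.5 / 297.29 ≈ 10.0 mL/min

10.0 mL/min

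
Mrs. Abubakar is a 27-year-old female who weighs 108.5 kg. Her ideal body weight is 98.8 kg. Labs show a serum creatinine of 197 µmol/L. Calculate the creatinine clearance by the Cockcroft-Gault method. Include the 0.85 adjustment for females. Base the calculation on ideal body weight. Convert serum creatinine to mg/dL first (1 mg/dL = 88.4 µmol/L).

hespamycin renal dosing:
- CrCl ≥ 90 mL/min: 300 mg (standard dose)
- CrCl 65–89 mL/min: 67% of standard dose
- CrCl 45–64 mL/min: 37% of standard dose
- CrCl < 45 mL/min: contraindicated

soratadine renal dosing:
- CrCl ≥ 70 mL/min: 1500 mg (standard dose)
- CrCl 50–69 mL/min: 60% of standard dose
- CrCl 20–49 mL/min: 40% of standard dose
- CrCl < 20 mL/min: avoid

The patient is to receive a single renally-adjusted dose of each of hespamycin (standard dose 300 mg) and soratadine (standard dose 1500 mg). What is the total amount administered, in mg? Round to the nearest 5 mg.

1010 mg

SCr = 197 / 88.4 = 2.229 mg/dL
CrCl = (140 − 27) × 98.8 / (72 × 2.229) × 0.85 = 11164.4 / 160.49 × 0.85 ≈ 59.1 mL/min
CrCl ≈ 59 mL/min.
hespamycin: 45–64 mL/min → 37% of 300 mg = 111 mg.
soratadine: 50–69 mL/min → 60% of 1500 mg = 900 mg.
Total = 111 + 900 = 1011 mg.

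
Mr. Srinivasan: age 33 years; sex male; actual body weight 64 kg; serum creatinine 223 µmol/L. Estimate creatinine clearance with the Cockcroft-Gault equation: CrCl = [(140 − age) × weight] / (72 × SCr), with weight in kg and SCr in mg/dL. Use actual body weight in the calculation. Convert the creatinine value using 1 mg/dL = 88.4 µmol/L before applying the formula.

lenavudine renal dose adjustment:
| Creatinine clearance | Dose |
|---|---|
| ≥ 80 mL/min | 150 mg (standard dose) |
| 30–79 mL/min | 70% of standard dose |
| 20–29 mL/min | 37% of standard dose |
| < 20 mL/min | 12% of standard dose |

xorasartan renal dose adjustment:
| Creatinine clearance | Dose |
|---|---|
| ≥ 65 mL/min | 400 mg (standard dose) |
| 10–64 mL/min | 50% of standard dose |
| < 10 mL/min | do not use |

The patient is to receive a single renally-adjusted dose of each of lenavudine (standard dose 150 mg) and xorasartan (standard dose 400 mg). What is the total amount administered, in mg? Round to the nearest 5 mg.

SCr = 223 / 88.4 = 2.523 mg/dL
CrCl = (140 − 33) × 64 / (72 × 2.523) = 6848.0 / 181.66 ≈ 37.7 mL/min
CrCl ≈ 38 mL/min.
lenavudine: 30–79 mL/min → 70% of 150 mg = 105 mg.
xorasartan: 10–64 mL/min → 50% of 400 mg = 200 mg.
Total = 105 + 200 = 305 mg.

305 mg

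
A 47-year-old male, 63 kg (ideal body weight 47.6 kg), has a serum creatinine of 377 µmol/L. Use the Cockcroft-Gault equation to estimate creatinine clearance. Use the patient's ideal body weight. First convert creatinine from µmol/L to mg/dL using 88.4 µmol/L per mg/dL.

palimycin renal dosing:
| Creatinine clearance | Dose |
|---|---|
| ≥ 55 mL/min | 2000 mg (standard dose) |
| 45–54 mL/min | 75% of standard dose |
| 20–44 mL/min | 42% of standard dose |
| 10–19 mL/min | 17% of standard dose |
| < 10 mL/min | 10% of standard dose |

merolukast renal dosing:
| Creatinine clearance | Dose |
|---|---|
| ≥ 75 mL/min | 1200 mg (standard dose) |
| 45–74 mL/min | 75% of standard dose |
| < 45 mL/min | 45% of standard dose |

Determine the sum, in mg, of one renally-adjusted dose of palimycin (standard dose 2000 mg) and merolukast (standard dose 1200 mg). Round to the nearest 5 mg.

SCr = 377 / 88.4 = 4.265 mg/dL
CrCl = (140 − 47) × 47.6 / (72 × 4.265) = 4426.8 / 307.08 ≈ 14.4 mL/min
CrCl ≈ 14 mL/min.
palimycin: 10–19 mL/min → 17% of 2000 mg = 340 mg.
merolukast: < 45 mL/min → 45% of 1200 mg = 540 mg.
Total = 340 + 540 = 880 mg.

880 mg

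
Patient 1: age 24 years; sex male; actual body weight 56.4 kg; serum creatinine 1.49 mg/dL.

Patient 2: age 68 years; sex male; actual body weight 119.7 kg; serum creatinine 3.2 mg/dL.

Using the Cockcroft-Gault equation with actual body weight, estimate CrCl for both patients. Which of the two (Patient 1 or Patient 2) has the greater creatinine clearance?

Patient 1

Patient 1: CrCl = (140 − 24) × 56.4 / (72 × 1.49) = 6542.4 / 107.28 ≈ 61.0 mL/min
Patient 2: CrCl = (140 − 68) × 119.7 / (72 × 3.2) = 8618.4 / 230.40 ≈ 37.4 mL/min
61.0 vs 37.4 mL/min → Patient 1 is higher.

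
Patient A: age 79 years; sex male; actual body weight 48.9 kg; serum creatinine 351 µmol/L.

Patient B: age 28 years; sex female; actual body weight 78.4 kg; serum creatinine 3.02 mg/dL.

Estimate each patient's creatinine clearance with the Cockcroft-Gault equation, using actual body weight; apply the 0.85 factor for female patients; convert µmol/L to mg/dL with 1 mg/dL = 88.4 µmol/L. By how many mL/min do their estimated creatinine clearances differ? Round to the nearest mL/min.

Patient A: SCr = 351 / 88.4 = 3.971 mg/dL
Patient A: CrCl = (140 − 79) × 48.9 / (72 × 3.971) = 2982.9 / 285.91 ≈ 10.4 mL/min
Patient B: CrCl = (140 − 28) × 78.4 / (72 × 3.02) × 0.85 = 8780.8 / 217.44 × 0.85 ≈ 34.3 mL/min
|10.4 − 34.3| = 23.9 mL/min

24 mL/min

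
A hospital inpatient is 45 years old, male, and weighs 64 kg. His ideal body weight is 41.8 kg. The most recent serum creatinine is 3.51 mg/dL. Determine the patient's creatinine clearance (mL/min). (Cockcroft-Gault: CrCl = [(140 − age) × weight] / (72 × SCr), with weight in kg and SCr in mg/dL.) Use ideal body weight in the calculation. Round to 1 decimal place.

15.7 mL/min

CrCl = (140 − 45) × 41.8 / (72 × 3.51) = 3971.0 / 252.72 ≈ 15.7 mL/min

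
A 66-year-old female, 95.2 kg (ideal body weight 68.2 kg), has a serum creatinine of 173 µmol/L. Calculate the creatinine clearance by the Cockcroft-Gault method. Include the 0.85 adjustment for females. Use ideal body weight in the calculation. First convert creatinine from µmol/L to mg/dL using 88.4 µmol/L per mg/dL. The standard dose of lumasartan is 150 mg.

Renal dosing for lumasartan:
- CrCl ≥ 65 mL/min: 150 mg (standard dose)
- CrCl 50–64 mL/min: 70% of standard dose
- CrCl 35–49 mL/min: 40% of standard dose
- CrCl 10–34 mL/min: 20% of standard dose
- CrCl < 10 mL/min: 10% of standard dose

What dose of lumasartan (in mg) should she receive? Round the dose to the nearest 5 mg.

SCr = 173 / 88.4 = 1.957 mg/dL
CrCl = (140 − 66) × 68.2 / (72 × 1.957) × 0.85 = 5046.8 / 140.90 × 0.85 ≈ 30.4 mL/min
CrCl ≈ 30 mL/min → bracket 10–34 mL/min.
20% of 150 mg = 30 mg

30 mg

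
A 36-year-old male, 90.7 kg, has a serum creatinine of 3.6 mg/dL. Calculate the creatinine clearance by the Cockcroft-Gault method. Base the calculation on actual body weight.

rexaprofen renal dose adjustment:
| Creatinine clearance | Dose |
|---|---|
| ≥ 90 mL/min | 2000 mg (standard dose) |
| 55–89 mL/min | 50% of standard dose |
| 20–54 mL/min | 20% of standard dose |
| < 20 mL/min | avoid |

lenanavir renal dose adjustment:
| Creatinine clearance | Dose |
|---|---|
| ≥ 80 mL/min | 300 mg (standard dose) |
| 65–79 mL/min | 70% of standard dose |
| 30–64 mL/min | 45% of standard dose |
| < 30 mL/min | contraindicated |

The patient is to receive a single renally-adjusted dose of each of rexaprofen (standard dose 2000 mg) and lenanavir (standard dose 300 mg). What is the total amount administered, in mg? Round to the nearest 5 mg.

CrCl = (140 − 36) × 90.7 / (72 × 3.6) = 9432.8 / 259.20 ≈ 36.4 mL/min
CrCl ≈ 36 mL/min.
rexaprofen: 20–54 mL/min → 20% of 2000 mg = 400 mg.
lenanavir: 30–64 mL/min → 45% of 300 mg = 135 mg.
Total = 400 + 135 = 535 mg.

535 mg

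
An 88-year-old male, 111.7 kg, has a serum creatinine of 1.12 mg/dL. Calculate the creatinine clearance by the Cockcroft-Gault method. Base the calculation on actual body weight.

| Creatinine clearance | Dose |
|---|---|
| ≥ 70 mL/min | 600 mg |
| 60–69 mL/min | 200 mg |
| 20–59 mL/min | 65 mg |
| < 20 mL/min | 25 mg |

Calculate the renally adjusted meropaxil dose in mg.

CrCl = (140 − 88) × 111.7 / (72 × 1.12) = 5808.4 / 80.64 ≈ 72.0 mL/min
CrCl ≈ 72 mL/min → bracket ≥ 70 mL/min.
Dose for this bracket: 600 mg.

600 mg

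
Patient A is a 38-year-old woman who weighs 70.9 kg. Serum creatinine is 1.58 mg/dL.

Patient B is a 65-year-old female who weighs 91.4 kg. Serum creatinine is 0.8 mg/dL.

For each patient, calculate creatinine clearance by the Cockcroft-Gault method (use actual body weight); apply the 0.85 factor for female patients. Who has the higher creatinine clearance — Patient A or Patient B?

Patient A: CrCl = (140 − 38) × 70.9 / (72 × 1.58) × 0.85 = 7231.8 / 113.76 × 0.85 ≈ 54.0 mL/min
Patient B: CrCl = (140 − 65) × 91.4 / (72 × 0.8) × 0.85 = 6855.0 / 57.60 × 0.85 ≈ 101.2 mL/min
54.0 vs 101.2 mL/min → Patient B is higher.

Patient B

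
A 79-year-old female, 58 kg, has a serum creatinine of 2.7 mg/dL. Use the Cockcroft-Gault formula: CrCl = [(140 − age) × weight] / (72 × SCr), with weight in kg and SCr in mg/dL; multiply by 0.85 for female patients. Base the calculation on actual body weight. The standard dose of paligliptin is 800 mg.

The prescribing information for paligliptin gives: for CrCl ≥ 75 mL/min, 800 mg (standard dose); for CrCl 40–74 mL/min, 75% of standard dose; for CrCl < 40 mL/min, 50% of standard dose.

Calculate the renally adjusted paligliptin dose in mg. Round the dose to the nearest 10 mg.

400 mg

CrCl = (140 − 79) × 58 / (72 × 2.7) × 0.85 = 3538.0 / 194.40 × 0.85 ≈ 15.5 mL/min
CrCl ≈ 15 mL/min → bracket < 40 mL/min.
50% of 800 mg = 400 mg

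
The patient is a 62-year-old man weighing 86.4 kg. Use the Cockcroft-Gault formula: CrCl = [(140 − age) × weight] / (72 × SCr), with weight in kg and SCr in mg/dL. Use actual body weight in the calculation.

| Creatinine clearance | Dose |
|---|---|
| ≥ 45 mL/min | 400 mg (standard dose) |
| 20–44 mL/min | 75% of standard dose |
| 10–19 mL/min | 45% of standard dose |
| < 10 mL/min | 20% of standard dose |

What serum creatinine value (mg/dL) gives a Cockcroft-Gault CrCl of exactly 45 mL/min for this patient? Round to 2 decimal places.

Standard dose requires CrCl ≥ 45 mL/min.
Set (140 − 62) × 86.4 / (72 × SCr) = 45
SCr = (140 − 62) × 86.4 / (72 × 45) = 2.080 mg/dL

2.08 mg/dL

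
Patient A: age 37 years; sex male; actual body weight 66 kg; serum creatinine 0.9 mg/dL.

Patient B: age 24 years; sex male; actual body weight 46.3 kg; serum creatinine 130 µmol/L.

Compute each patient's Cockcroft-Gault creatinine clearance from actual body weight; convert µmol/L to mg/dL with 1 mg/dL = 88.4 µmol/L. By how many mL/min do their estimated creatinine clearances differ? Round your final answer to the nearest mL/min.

Patient A: CrCl = (140 − 37) × 66 / (72 × 0.9) = 6798.0 / 64.80 ≈ 104.9 mL/min
Patient B: SCr = 130 / 88.4 = 1.471 mg/dL
Patient B: CrCl = (140 − 24) × 46.3 / (72 × 1.471) = 5370.8 / 105.91 ≈ 50.7 mL/min
|104.9 − 50.7| = 54.2 mL/min

54 mL/min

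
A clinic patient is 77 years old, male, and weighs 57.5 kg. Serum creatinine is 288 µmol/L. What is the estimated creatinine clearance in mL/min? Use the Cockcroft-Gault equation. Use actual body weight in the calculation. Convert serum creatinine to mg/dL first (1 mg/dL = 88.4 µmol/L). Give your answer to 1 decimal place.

SCr = 288 / 88.4 = 3.258 mg/dL
CrCl = (140 − 77) × 57.5 / (72 × 3.258) = 3622.5 / 234.58 ≈ 15.4 mL/min

15.4 mL/min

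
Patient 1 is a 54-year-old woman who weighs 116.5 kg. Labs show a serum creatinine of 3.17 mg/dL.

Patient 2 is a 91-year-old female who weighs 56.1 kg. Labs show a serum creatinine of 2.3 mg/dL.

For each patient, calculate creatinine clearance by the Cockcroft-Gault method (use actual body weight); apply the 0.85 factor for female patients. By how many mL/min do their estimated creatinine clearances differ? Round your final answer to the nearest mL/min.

23 mL/min

Patient 1: CrCl = (140 − 54) × 116.5 / (72 × 3.17) × 0.85 = 10019.0 / 228.24 × 0.85 ≈ 37.3 mL/min
Patient 2: CrCl = (140 − 91) × 56.1 / (72 × 2.3) × 0.85 = 2748.9 / 165.60 × 0.85 ≈ 14.1 mL/min
|37.3 − 14.1| = 23.2 mL/min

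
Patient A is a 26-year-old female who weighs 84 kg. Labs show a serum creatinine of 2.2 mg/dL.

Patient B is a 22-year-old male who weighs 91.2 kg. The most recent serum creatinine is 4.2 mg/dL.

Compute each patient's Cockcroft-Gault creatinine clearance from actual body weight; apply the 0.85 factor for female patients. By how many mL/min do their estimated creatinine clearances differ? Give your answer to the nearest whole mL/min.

Patient A: CrCl = (140 − 26) × 84 / (72 × 2.2) × 0.85 = 9576.0 / 158.40 × 0.85 ≈ 51.4 mL/min
Patient B: CrCl = (140 − 22) × 91.2 / (72 × 4.2) = 10761.6 / 302.40 ≈ 35.6 mL/min
|51.4 − 35.6| = 15.8 mL/min

16 mL/min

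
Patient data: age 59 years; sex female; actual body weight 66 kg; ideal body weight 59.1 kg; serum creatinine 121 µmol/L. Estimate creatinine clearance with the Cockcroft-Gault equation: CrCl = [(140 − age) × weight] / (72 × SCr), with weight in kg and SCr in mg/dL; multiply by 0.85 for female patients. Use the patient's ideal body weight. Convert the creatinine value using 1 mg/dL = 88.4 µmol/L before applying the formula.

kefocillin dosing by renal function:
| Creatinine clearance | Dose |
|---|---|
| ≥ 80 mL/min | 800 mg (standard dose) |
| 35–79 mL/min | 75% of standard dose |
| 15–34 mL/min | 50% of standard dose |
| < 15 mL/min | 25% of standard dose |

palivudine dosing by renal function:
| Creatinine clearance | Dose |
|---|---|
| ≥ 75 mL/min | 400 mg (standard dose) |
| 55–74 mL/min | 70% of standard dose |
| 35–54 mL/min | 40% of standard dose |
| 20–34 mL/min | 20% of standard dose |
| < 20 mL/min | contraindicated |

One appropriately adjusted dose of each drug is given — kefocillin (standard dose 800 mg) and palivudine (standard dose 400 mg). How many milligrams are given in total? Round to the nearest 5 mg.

SCr = 121 / 88.4 = 1.369 mg/dL
CrCl = (140 − 59) × 59.1 / (72 × 1.369) × 0.85 = 4787.1 / 98.57 × 0.85 ≈ 41.3 mL/min
CrCl ≈ 41 mL/min.
kefocillin: 35–79 mL/min → 75% of 800 mg = 600 mg.
palivudine: 35–54 mL/min → 40% of 400 mg = 160 mg.
Total = 600 + 160 = 760 mg.

760 mg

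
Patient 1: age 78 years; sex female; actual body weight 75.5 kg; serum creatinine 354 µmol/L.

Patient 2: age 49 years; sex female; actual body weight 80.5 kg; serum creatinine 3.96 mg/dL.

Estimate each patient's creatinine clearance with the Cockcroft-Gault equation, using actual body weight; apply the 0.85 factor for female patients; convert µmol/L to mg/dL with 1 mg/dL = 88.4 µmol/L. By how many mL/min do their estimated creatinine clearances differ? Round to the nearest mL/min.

8 mL/min

Patient 1: SCr = 354 / 88.4 = 4.005 mg/dL
Patient 1: CrCl = (140 − 78) × 75.5 / (72 × 4.005) × 0.85 = 4681.0 / 288.36 × 0.85 ≈ 13.8 mL/min
Patient 2: CrCl = (140 − 49) × 80.5 / (72 × 3.96) × 0.85 = 7325.5 / 285.12 × 0.85 ≈ 21.8 mL/min
|13.8 − 21.8| = 8.0 mL/min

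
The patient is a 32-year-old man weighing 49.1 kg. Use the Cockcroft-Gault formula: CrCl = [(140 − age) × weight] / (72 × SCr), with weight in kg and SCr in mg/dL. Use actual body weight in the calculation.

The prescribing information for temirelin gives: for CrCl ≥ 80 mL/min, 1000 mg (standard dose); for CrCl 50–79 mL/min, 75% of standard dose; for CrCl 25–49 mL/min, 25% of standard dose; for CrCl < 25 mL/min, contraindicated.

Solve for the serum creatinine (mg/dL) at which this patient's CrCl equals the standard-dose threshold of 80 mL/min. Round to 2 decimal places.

0.92 mg/dL

Standard dose requires CrCl ≥ 80 mL/min.
Set (140 − 32) × 49.1 / (72 × SCr) = 80
SCr = (140 − 32) × 49.1 / (72 × 80) = 0.921 mg/dL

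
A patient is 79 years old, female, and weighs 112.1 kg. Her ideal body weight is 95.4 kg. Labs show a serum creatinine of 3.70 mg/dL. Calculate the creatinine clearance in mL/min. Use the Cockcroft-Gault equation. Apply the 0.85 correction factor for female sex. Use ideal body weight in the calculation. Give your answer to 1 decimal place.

18.6 mL/min

CrCl = (140 − 79) × 95.4 / (72 × 3.7) × 0.85 = 5819.4 / 266.40 × 0.85 ≈ 18.6 mL/min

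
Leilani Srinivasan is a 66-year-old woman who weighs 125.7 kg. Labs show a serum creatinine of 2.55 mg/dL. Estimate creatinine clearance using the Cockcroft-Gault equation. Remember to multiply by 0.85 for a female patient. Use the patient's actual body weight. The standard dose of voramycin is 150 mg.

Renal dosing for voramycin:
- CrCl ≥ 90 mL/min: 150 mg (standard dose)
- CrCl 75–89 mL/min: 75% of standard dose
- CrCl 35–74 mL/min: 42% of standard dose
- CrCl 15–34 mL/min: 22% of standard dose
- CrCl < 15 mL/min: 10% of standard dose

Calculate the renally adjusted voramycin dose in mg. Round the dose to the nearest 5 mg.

65 mg

CrCl = (140 − 66) × 125.7 / (72 × 2.55) × 0.85 = 9301.8 / 183.60 × 0.85 ≈ 43.1 mL/min
CrCl ≈ 43 mL/min → bracket 35–74 mL/min.
42% of 150 mg = 63 mg → 65 mg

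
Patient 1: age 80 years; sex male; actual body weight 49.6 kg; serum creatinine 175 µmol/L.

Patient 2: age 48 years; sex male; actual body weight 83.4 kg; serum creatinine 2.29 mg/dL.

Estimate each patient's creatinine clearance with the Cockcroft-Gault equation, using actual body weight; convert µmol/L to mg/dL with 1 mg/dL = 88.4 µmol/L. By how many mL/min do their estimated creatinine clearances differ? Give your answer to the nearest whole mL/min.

Patient 1: SCr = 175 / 88.4 = 1.98 mg/dL
Patient 1: CrCl = (140 − 80) × 49.6 / (72 × 1.98) = 2976.0 / 142.56 ≈ 20.9 mL/min
Patient 2: CrCl = (140 − 48) × 83.4 / (72 × 2.29) = 7672.8 / 164.88 ≈ 46.5 mL/min
|20.9 − 46.5| = 25.6 mL/min

26 mL/min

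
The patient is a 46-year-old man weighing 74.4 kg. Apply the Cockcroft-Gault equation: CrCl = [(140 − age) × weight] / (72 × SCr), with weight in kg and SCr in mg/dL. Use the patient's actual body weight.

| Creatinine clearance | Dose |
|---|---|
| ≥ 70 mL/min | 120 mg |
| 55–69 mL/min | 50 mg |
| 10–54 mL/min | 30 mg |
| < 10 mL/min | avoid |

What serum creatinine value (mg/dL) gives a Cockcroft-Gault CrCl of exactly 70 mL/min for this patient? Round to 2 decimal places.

Standard dose requires CrCl ≥ 70 mL/min.
Set (140 − 46) × 74.4 / (72 × SCr) = 70
SCr = (140 − 46) × 74.4 / (72 × 70) = 1.388 mg/dL

1.39 mg/dL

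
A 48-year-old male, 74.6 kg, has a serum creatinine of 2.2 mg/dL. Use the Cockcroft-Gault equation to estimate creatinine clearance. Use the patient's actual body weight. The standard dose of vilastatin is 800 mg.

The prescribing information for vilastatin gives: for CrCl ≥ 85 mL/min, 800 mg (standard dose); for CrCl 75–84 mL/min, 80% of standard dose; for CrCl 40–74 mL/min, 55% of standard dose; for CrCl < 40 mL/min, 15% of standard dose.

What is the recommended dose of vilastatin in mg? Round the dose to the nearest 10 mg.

CrCl = (140 − 48) × 74.6 / (72 × 2.2) = 6863.2 / 158.40 ≈ 43.3 mL/min
CrCl ≈ 43 mL/min → bracket 40–74 mL/min.
55% of 800 mg = 440 mg

440 mg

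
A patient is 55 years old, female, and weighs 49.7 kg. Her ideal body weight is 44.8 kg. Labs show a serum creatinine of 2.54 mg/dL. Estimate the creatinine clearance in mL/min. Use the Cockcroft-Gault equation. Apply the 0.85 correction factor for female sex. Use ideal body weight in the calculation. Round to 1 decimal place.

CrCl = (140 − 55) × 44.8 / (72 × 2.54) × 0.85 = 3808.0 / 182.88 × 0.85 ≈ 17.7 mL/min

17.7 mL/min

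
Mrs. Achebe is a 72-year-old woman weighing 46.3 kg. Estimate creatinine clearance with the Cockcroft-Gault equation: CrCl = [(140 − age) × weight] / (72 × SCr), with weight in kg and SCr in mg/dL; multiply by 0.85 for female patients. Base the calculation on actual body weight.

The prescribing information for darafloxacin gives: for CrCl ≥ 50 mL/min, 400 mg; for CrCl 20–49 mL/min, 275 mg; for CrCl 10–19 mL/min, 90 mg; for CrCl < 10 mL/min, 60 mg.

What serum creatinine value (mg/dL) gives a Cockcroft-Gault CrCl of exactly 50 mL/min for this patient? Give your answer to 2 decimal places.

0.74 mg/dL

Standard dose requires CrCl ≥ 50 mL/min.
Set (140 − 72) × 46.3 × 0.85 / (72 × SCr) = 50
SCr = (140 − 72) × 46.3 × 0.85 / (72 × 50) = 0.743 mg/dL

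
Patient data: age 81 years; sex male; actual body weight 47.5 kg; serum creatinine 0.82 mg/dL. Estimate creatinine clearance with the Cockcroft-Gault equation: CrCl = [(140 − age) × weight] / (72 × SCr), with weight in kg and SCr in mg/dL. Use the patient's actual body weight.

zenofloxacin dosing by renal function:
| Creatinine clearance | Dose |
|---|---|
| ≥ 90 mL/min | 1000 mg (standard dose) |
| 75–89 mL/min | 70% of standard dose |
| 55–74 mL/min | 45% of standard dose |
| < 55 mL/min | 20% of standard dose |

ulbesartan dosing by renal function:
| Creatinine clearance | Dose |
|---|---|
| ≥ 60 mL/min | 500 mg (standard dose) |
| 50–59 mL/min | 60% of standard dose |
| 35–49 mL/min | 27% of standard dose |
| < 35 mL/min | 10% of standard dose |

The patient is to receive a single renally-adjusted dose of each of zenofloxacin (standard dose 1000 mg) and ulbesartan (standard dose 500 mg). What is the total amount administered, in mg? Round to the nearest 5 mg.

335 mg

CrCl = (140 − 81) × 47.5 / (72 × 0.82) = 2802.5 / 59.04 ≈ 47.5 mL/min
CrCl ≈ 47 mL/min.
zenofloxacin: < 55 mL/min → 20% of 1000 mg = 200 mg.
ulbesartan: 35–49 mL/min → 27% of 500 mg = 135 mg.
Total = 200 + 135 = 335 mg.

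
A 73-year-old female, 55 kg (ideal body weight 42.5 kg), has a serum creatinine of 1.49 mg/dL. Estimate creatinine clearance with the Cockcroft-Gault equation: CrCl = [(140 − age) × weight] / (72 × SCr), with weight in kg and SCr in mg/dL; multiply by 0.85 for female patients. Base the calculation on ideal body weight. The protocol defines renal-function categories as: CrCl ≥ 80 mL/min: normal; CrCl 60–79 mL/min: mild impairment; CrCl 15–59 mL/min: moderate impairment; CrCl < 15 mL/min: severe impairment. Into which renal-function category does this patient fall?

moderate impairment

CrCl = (140 − 73) × 42.5 / (72 × 1.49) × 0.85 = 2847.5 / 107.28 × 0.85 ≈ 22.6 mL/min
23 mL/min falls in the 'moderate impairment' range.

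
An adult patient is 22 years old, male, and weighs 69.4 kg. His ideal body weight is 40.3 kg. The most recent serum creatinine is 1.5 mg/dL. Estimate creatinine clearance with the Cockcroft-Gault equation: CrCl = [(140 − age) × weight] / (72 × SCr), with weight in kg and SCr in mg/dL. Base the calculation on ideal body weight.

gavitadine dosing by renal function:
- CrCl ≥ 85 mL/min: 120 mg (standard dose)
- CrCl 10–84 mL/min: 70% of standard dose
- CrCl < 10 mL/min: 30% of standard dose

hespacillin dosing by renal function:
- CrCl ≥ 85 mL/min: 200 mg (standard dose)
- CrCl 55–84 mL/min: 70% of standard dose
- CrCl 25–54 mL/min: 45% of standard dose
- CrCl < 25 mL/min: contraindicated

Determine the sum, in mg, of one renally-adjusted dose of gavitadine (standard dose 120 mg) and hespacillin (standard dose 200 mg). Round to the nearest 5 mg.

CrCl = (140 − 22) × 40.3 / (72 × 1.5) = 4755.4 / 108.00 ≈ 44.0 mL/min
CrCl ≈ 44 mL/min.
gavitadine: 10–84 mL/min → 70% of 120 mg = 84 mg.
hespacillin: 25–54 mL/min → 45% of 200 mg = 90 mg.
Total = 84 + 90 = 174 mg.

175 mg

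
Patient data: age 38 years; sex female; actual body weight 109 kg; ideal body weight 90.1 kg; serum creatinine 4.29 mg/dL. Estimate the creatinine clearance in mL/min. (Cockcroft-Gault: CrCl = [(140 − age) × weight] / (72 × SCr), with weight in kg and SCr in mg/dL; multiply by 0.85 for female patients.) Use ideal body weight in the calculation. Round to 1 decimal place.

25.3 mL/min

CrCl = (140 − 38) × 90.1 / (72 × 4.29) × 0.85 = 9190.2 / 308.88 × 0.85 ≈ 25.3 mL/min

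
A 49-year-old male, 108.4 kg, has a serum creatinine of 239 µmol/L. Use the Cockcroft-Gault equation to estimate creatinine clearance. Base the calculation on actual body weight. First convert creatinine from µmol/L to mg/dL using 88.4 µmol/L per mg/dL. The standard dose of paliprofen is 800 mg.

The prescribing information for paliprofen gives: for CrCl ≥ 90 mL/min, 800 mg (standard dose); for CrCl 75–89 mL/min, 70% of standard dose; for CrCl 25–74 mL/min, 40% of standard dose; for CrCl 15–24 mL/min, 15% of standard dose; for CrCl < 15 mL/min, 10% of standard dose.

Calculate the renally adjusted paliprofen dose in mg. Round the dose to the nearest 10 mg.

SCr = 239 / 88.4 = 2.704 mg/dL
CrCl = (140 − 49) × 108.4 / (72 × 2.704) = 9864.4 / 194.69 ≈ 50.7 mL/min
CrCl ≈ 51 mL/min → bracket 25–74 mL/min.
40% of 800 mg = 320 mg

320 mg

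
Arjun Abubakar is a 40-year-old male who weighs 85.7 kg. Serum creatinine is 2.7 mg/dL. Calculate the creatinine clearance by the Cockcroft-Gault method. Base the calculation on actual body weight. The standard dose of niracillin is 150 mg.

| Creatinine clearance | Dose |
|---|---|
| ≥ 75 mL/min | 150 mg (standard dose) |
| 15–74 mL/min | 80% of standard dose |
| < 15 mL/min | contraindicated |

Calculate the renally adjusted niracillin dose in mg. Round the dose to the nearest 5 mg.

CrCl = (140 − 40) × 85.7 / (72 × 2.7) = 8570.0 / 194.40 ≈ 44.1 mL/min
CrCl ≈ 44 mL/min → bracket 15–74 mL/min.
80% of 150 mg = 120 mg

120 mg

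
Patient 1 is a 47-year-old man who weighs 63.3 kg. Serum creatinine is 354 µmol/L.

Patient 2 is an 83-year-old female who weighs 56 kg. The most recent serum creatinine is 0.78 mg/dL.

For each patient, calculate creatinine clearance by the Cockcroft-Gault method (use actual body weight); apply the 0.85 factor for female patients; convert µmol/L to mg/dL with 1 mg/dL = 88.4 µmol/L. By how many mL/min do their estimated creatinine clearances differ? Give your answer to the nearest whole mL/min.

28 mL/min

Patient 1: SCr = 354 / 88.4 = 4.005 mg/dL
Patient 1: CrCl = (140 − 47) × 63.3 / (72 × 4.005) = 5886.9 / 288.36 ≈ 20.4 mL/min
Patient 2: CrCl = (140 − 83) × 56 / (72 × 0.78) × 0.85 = 3192.0 / 56.16 × 0.85 ≈ 48.3 mL/min
|20.4 − 48.3| = 27.9 mL/min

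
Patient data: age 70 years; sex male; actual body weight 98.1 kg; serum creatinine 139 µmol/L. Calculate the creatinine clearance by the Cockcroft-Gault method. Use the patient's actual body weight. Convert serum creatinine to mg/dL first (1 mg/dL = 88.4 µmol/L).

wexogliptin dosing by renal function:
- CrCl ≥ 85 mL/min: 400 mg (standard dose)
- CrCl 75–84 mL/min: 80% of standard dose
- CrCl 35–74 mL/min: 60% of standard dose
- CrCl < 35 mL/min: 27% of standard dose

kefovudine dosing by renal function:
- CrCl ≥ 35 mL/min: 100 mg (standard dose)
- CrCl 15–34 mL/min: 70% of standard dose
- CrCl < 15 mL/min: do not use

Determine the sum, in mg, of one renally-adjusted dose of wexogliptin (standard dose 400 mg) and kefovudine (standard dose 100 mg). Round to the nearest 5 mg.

SCr = 139 / 88.4 = 1.572 mg/dL
CrCl = (140 − 70) × 98.1 / (72 × 1.572) = 6867.0 / 113.18 ≈ 60.7 mL/min
CrCl ≈ 61 mL/min.
wexogliptin: 35–74 mL/min → 60% of 400 mg = 240 mg.
kefovudine: ≥ 35 mL/min → 100% of 100 mg = 100 mg.
Total = 240 + 100 = 340 mg.

340 mg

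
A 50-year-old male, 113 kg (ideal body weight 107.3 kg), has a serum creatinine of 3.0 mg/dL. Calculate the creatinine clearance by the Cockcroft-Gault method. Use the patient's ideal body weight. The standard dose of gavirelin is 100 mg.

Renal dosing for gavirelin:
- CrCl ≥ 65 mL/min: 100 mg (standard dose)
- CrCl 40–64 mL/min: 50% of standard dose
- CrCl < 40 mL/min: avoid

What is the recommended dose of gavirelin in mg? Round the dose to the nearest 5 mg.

50 mg

CrCl = (140 − 50) × 107.3 / (72 × 3) = 9657.0 / 216.00 ≈ 44.7 mL/min
CrCl ≈ 45 mL/min → bracket 40–64 mL/min.
50% of 100 mg = 50 mg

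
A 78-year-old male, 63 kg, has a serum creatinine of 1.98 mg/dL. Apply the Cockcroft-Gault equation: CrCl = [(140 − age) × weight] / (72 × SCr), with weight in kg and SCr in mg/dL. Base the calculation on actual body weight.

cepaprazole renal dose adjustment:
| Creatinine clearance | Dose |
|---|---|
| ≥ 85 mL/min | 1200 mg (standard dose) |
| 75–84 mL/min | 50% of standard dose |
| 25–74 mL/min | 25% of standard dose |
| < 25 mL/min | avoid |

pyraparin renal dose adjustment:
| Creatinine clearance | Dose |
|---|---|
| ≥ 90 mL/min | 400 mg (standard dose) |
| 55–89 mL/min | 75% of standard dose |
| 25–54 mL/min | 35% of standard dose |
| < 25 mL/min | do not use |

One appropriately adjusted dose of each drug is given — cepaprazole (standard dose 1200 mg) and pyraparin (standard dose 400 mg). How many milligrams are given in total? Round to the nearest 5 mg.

440 mg

CrCl = (140 − 78) × 63 / (72 × 1.98) = 3906.0 / 142.56 ≈ 27.4 mL/min
CrCl ≈ 27 mL/min.
cepaprazole: 25–74 mL/min → 25% of 1200 mg = 300 mg.
pyraparin: 25–54 mL/min → 35% of 400 mg = 140 mg.
Total = 300 + 140 = 440 mg.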